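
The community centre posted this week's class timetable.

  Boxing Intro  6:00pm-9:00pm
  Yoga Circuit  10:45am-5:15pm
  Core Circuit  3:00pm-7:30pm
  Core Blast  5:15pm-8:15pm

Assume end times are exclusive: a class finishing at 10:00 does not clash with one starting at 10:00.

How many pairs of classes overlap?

Sorted by start: Yoga Circuit, Core Circuit, Core Blast, Boxing Intro.
Core Circuit starts before Yoga Circuit ends → Yoga Circuit and Core Circuit overlap.
Core Blast starts exactly when Yoga Circuit ends (back-to-back, no overlap) — done with Yoga Circuit.
Core Blast starts before Core Circuit ends → Core Circuit and Core Blast overlap.
Boxing Intro starts before Core Circuit ends → Core Circuit and Boxing Intro overlap.
Boxing Intro starts before Core Blast ends → Core Blast and Boxing Intro overlap.
Overlapping pairs: Boxing Intro & Core Blast, Boxing Intro & Core Circuit, Core Blast & Core Circuit, Core Circuit & Yoga Circuit — 4 in total.

4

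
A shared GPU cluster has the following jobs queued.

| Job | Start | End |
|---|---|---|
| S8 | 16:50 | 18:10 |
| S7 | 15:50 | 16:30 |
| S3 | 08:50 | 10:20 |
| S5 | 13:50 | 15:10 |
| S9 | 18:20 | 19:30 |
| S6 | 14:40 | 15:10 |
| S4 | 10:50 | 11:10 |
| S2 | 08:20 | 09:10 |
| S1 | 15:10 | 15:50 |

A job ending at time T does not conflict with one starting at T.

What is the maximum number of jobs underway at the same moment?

Sort all start/end points and keep a running count:
08:20 start S2 → 1
08:50 start S3 → 2
09:10 end S2 → 1
10:20 end S3 → 0
10:50 start S4 → 1
11:10 end S4 → 0
13:50 start S5 → 1
14:40 start S6 → 2
15:10 end S5 → 1
15:10 end S6 → 0
15:10 start S1 → 1
15:50 end S1 → 0
15:50 start S7 → 1
16:30 end S7 → 0
16:50 start S8 → 1
18:10 end S8 → 0
18:20 start S9 → 1
19:30 end S9 → 0
Peak is 2, at 08:50 (S2, S3).

2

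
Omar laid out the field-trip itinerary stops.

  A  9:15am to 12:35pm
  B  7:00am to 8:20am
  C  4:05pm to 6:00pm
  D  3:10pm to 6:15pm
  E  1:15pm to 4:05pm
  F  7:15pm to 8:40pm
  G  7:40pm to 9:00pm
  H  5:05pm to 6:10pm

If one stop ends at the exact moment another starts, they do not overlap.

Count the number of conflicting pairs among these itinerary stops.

5

Check each pair: they overlap iff neither finishes before the other starts.
Sorted by start: B, A, E, D, C, H, F, G.
A starts after B ends, so nothing later overlaps B either.
E starts after A ends, so nothing later overlaps A either.
D starts before E ends → E and D overlap.
C starts exactly when E ends (back-to-back, no overlap), so nothing later overlaps E either.
C starts before D ends → D and C overlap.
H starts before D ends → D and H overlap.
F starts after D ends, so nothing later overlaps D either.
H starts before C ends → C and H overlap.
F starts after C ends, so nothing later overlaps C either.
F starts after H ends, so nothing later overlaps H either.
G starts before F ends → F and G overlap.
Overlapping pairs: C & D, C & H, D & E, D & H, F & G — 5 in total.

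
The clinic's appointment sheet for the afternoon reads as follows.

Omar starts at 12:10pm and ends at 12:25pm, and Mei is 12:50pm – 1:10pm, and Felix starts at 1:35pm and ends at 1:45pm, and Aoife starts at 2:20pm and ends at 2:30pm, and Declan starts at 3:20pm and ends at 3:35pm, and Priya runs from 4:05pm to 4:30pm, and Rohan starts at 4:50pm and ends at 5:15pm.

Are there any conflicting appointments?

Two intervals overlap when each starts before the other ends.
Sorted by start: Omar, Mei, Felix, Aoife, Declan, Priya, Rohan.
Mei starts after Omar ends — done with Omar.
Felix starts after Mei ends — done with Mei.
Aoife starts after Felix ends — done with Felix.
Declan starts after Aoife ends — done with Aoife.
Priya starts after Declan ends — done with Declan.
Rohan starts after Priya ends.
Every pair is clear; the schedule has no overlaps.

No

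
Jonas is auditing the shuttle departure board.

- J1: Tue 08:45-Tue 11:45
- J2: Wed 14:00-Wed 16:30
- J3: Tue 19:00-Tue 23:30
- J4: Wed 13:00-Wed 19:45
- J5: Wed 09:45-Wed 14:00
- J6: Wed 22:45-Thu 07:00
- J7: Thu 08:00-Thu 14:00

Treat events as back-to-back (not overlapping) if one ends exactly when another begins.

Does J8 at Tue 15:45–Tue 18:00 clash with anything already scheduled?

No — it doesn't clash with anything

J1: ends Tue 11:45 at or before J8 starts Tue 15:45 → clear.
J3: starts Tue 19:00 at or after J8 ends Tue 18:00 → clear.
J5: starts Wed 09:45 at or after J8 ends Tue 18:00 → clear.
J4: starts Wed 13:00 at or after J8 ends Tue 18:00 → clear.
J2: starts Wed 14:00 at or after J8 ends Tue 18:00 → clear.
J6: starts Wed 22:45 at or after J8 ends Tue 18:00 → clear.
J7: starts Thu 08:00 at or after J8 ends Tue 18:00 → clear.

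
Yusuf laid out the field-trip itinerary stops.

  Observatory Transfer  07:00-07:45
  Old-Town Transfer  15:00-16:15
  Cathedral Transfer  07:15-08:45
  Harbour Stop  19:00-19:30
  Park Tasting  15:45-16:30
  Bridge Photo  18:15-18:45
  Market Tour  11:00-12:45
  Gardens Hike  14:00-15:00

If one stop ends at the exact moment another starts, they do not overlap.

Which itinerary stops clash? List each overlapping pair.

Sorted by start: Observatory Transfer, Cathedral Transfer, Market Tour, Gardens Hike, Old-Town Transfer, Park Tasting, Bridge Photo, Harbour Stop.
Cathedral Transfer starts before Observatory Transfer ends → Observatory Transfer and Cathedral Transfer overlap.
Market Tour starts after Observatory Transfer ends, so Observatory Transfer has no further overlaps.
Market Tour starts after Cathedral Transfer ends, so Cathedral Transfer has no further overlaps.
Gardens Hike starts after Market Tour ends, so Market Tour has no further overlaps.
Old-Town Transfer starts exactly when Gardens Hike ends (back-to-back, no overlap), so Gardens Hike has no further overlaps.
Park Tasting starts before Old-Town Transfer ends → Old-Town Transfer and Park Tasting overlap.
Bridge Photo starts after Old-Town Transfer ends, so Old-Town Transfer has no further overlaps.
Bridge Photo starts after Park Tasting ends, so Park Tasting has no further overlaps.
Harbour Stop starts after Bridge Photo ends.

Cathedral Transfer & Observatory Transfer, Old-Town Transfer & Park Tasting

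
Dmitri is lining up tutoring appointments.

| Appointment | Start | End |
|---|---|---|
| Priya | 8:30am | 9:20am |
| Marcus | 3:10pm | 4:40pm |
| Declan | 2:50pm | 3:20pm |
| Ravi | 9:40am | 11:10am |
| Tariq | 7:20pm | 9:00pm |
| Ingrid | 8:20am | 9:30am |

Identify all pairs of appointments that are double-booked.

Sorted by start: Ingrid, Priya, Ravi, Declan, Marcus, Tariq.
Priya starts before Ingrid ends → Ingrid and Priya overlap.
Ravi starts after Ingrid ends; Ingrid is clear from here.
Ravi starts after Priya ends; Priya is clear from here.
Declan starts after Ravi ends; Ravi is clear from here.
Marcus starts before Declan ends → Declan and Marcus overlap.
Tariq starts after Declan ends.
Tariq starts after Marcus ends.

Declan & Marcus, Ingrid & Priya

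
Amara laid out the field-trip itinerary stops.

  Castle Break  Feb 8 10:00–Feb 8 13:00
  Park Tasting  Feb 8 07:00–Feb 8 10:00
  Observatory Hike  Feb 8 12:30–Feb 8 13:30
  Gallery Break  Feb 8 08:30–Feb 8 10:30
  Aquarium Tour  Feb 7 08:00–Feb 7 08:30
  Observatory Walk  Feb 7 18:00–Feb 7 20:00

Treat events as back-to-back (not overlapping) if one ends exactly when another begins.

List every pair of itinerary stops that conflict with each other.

Sorted by start: Aquarium Tour, Observatory Walk, Park Tasting, Gallery Break, Castle Break, Observatory Hike.
Observatory Walk starts after Aquarium Tour ends; Aquarium Tour is clear from here.
Park Tasting starts after Observatory Walk ends; Observatory Walk is clear from here.
Gallery Break starts before Park Tasting ends → Park Tasting and Gallery Break overlap.
Castle Break starts exactly when Park Tasting ends (back-to-back, no overlap); Park Tasting is clear from here.
Castle Break starts before Gallery Break ends → Gallery Break and Castle Break overlap.
Observatory Hike starts after Gallery Break ends.
Observatory Hike starts before Castle Break ends → Castle Break and Observatory Hike overlap.

Castle Break & Gallery Break, Castle Break & Observatory Hike, Gallery Break & Park Tasting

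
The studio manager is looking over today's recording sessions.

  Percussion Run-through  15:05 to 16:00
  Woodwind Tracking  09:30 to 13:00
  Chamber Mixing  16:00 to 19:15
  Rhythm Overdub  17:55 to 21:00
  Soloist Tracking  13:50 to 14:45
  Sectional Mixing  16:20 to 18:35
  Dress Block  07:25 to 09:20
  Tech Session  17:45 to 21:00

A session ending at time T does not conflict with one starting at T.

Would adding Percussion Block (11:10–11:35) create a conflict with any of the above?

Yes — it overlaps Woodwind Tracking

Dress Block: ends 09:20 at or before Percussion Block starts 11:10 → clear.
Woodwind Tracking: starts 09:30 before Percussion Block ends 11:35, and ends 13:00 after Percussion Block starts 11:10 → overlap.
Soloist Tracking: starts 13:50 at or after Percussion Block ends 11:35 → clear.
Percussion Run-through: starts 15:05 at or after Percussion Block ends 11:35 → clear.
Chamber Mixing: starts 16:00 at or after Percussion Block ends 11:35 → clear.
Sectional Mixing: starts 16:20 at or after Percussion Block ends 11:35 → clear.
Tech Session: starts 17:45 at or after Percussion Block ends 11:35 → clear.
Rhythm Overdub: starts 17:55 at or after Percussion Block ends 11:35 → clear.
Percussion Block overlaps Woodwind Tracking.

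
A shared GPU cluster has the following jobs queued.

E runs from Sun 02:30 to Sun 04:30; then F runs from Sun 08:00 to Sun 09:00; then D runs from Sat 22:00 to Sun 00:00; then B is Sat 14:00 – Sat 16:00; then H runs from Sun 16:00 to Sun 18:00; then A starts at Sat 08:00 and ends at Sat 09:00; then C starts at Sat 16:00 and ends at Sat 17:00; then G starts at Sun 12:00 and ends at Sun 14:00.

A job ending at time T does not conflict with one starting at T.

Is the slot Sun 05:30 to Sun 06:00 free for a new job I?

Yes — the slot is free

A: ends Sat 09:00 at or before I starts Sun 05:30 → clear.
B: ends Sat 16:00 at or before I starts Sun 05:30 → clear.
C: ends Sat 17:00 at or before I starts Sun 05:30 → clear.
D: ends Sun 00:00 at or before I starts Sun 05:30 → clear.
E: ends Sun 04:30 at or before I starts Sun 05:30 → clear.
F: starts Sun 08:00 at or after I ends Sun 06:00 → clear.
G: starts Sun 12:00 at or after I ends Sun 06:00 → clear.
H: starts Sun 16:00 at or after I ends Sun 06:00 → clear.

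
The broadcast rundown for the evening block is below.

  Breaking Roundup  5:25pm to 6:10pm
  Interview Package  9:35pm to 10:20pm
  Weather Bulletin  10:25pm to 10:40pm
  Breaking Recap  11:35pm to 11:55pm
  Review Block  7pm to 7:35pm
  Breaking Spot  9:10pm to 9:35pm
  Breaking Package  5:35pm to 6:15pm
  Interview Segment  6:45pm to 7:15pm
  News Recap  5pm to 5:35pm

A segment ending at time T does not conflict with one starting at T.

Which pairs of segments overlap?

Sorted by start: News Recap, Breaking Roundup, Breaking Package, Interview Segment, Review Block, Breaking Spot, Interview Package, Weather Bulletin, Breaking Recap.
Breaking Roundup starts before News Recap ends → News Recap and Breaking Roundup overlap.
Breaking Package starts exactly when News Recap ends (back-to-back, no overlap) — done with News Recap.
Breaking Package starts before Breaking Roundup ends → Breaking Roundup and Breaking Package overlap.
Interview Segment starts after Breaking Roundup ends — done with Breaking Roundup.
Interview Segment starts after Breaking Package ends — done with Breaking Package.
Review Block starts before Interview Segment ends → Interview Segment and Review Block overlap.
Breaking Spot starts after Interview Segment ends — done with Interview Segment.
Breaking Spot starts after Review Block ends — done with Review Block.
Interview Package starts exactly when Breaking Spot ends (back-to-back, no overlap) — done with Breaking Spot.
Weather Bulletin starts after Interview Package ends — done with Interview Package.
Breaking Recap starts after Weather Bulletin ends.

Breaking Package & Breaking Roundup, Breaking Roundup & News Recap, Interview Segment & Review Block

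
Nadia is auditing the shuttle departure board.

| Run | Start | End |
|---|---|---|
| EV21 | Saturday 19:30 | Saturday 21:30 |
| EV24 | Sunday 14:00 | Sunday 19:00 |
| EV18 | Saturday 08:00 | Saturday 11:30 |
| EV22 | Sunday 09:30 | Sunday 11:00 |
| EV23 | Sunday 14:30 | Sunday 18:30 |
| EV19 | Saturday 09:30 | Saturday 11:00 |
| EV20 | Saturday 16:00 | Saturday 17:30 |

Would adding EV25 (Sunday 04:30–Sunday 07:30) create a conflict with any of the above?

No — it doesn't clash with anything

EV18: ends Saturday 11:30 at or before EV25 starts Sunday 04:30 → clear.
EV19: ends Saturday 11:00 at or before EV25 starts Sunday 04:30 → clear.
EV20: ends Saturday 17:30 at or before EV25 starts Sunday 04:30 → clear.
EV21: ends Saturday 21:30 at or before EV25 starts Sunday 04:30 → clear.
EV22: starts Sunday 09:30 at or after EV25 ends Sunday 07:30 → clear.
EV24: starts Sunday 14:00 at or after EV25 ends Sunday 07:30 → clear.
EV23: starts Sunday 14:30 at or after EV25 ends Sunday 07:30 → clear.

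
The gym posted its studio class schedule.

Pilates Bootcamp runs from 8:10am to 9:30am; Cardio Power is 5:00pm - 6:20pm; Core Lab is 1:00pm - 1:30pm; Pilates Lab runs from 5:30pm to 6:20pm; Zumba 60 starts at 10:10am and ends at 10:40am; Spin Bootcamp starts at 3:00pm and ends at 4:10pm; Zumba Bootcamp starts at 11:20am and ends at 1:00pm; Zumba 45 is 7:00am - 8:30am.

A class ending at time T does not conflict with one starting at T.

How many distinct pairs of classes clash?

2

Check each pair: they overlap iff neither finishes before the other starts.
Sorted by start: Zumba 45, Pilates Bootcamp, Zumba 60, Zumba Bootcamp, Core Lab, Spin Bootcamp, Cardio Power, Pilates Lab.
Pilates Bootcamp starts before Zumba 45 ends → Zumba 45 and Pilates Bootcamp overlap.
Zumba 60 starts after Zumba 45 ends; Zumba 45 is clear from here.
Zumba 60 starts after Pilates Bootcamp ends; Pilates Bootcamp is clear from here.
Zumba Bootcamp starts after Zumba 60 ends; Zumba 60 is clear from here.
Core Lab starts exactly when Zumba Bootcamp ends (back-to-back, no overlap); Zumba Bootcamp is clear from here.
Spin Bootcamp starts after Core Lab ends; Core Lab is clear from here.
Cardio Power starts after Spin Bootcamp ends; Spin Bootcamp is clear from here.
Pilates Lab starts before Cardio Power ends → Cardio Power and Pilates Lab overlap.
Overlapping pairs: Cardio Power & Pilates Lab, Pilates Bootcamp & Zumba 45 — 2 in total.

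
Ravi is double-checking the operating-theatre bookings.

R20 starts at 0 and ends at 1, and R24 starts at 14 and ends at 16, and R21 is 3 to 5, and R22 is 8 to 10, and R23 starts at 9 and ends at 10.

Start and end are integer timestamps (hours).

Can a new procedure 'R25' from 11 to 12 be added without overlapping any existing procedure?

R20: ends 1 at or before R25 starts 11 → clear.
R21: ends 5 at or before R25 starts 11 → clear.
R22: ends 10 at or before R25 starts 11 → clear.
R23: ends 10 at or before R25 starts 11 → clear.
R24: starts 14 at or after R25 ends 12 → clear.

Yes — the slot is free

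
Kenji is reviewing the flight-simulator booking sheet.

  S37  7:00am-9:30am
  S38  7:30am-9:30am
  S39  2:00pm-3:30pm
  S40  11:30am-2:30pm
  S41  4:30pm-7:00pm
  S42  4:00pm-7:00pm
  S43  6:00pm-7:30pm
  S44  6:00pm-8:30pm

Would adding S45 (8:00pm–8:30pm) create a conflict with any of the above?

S37: ends 9:30am at or before S45 starts 8:00pm → clear.
S38: ends 9:30am at or before S45 starts 8:00pm → clear.
S40: ends 2:30pm at or before S45 starts 8:00pm → clear.
S39: ends 3:30pm at or before S45 starts 8:00pm → clear.
S42: ends 7:00pm at or before S45 starts 8:00pm → clear.
S41: ends 7:00pm at or before S45 starts 8:00pm → clear.
S43: ends 7:30pm at or before S45 starts 8:00pm → clear.
S44: starts 6:00pm before S45 ends 8:30pm, and ends 8:30pm after S45 starts 8:00pm → overlap.
S45 overlaps S44.

Yes — it overlaps S44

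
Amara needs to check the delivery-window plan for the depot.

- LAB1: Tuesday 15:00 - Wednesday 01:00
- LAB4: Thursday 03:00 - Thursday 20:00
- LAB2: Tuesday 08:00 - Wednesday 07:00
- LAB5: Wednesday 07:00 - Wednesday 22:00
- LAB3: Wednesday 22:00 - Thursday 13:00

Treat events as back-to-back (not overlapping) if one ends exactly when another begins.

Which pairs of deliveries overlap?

Sorted by start: LAB2, LAB1, LAB5, LAB3, LAB4.
LAB1 starts before LAB2 ends → LAB2 and LAB1 overlap.
LAB5 starts exactly when LAB2 ends (back-to-back, no overlap), so LAB2 has no further overlaps.
LAB5 starts after LAB1 ends, so LAB1 has no further overlaps.
LAB3 starts exactly when LAB5 ends (back-to-back, no overlap), so LAB5 has no further overlaps.
LAB4 starts before LAB3 ends → LAB3 and LAB4 overlap.

LAB1 & LAB2, LAB3 & LAB4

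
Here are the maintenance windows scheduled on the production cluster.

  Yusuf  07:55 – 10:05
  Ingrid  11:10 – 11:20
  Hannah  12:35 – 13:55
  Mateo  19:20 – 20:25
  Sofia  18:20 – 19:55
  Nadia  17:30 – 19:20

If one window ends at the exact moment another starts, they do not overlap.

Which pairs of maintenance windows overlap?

Mateo & Sofia, Nadia & Sofia

Check each pair: they overlap iff neither finishes before the other starts.
Sorted by start: Yusuf, Ingrid, Hannah, Nadia, Sofia, Mateo.
Ingrid starts after Yusuf ends, so Yusuf has no further overlaps.
Hannah starts after Ingrid ends, so Ingrid has no further overlaps.
Nadia starts after Hannah ends, so Hannah has no further overlaps.
Sofia starts before Nadia ends → Nadia and Sofia overlap.
Mateo starts exactly when Nadia ends (back-to-back, no overlap).
Mateo starts before Sofia ends → Sofia and Mateo overlap.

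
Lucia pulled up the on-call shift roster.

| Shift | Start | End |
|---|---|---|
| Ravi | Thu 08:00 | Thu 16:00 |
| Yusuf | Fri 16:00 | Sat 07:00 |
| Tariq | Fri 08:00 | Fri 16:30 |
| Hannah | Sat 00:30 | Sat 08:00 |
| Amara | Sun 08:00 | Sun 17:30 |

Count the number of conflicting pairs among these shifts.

Sorted by start: Ravi, Tariq, Yusuf, Hannah, Amara.
Tariq starts after Ravi ends — done with Ravi.
Yusuf starts before Tariq ends → Tariq and Yusuf overlap.
Hannah starts after Tariq ends — done with Tariq.
Hannah starts before Yusuf ends → Yusuf and Hannah overlap.
Amara starts after Yusuf ends.
Amara starts after Hannah ends.
Overlapping pairs: Hannah & Yusuf, Tariq & Yusuf — 2 in total.

2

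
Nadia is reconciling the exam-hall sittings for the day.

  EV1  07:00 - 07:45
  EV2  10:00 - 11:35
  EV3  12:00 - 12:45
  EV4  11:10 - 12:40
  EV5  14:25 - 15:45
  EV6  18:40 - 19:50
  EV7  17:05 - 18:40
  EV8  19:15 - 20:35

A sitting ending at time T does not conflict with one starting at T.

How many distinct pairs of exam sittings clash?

Check each pair: they overlap iff neither finishes before the other starts.
Sorted by start: EV1, EV2, EV4, EV3, EV5, EV7, EV6, EV8.
EV2 starts after EV1 ends; EV1 is clear from here.
EV4 starts before EV2 ends → EV2 and EV4 overlap.
EV3 starts after EV2 ends; EV2 is clear from here.
EV3 starts before EV4 ends → EV4 and EV3 overlap.
EV5 starts after EV4 ends; EV4 is clear from here.
EV5 starts after EV3 ends; EV3 is clear from here.
EV7 starts after EV5 ends; EV5 is clear from here.
EV6 starts exactly when EV7 ends (back-to-back, no overlap); EV7 is clear from here.
EV8 starts before EV6 ends → EV6 and EV8 overlap.
Overlapping pairs: EV2 & EV4, EV3 & EV4, EV6 & EV8 — 3 in total.

3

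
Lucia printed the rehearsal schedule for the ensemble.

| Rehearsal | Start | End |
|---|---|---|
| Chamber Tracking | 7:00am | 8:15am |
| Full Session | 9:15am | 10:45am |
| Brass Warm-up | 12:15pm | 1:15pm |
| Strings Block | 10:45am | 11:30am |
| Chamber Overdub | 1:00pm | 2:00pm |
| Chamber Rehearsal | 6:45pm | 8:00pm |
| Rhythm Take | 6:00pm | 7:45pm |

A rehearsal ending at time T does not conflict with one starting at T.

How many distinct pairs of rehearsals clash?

Sorted by start: Chamber Tracking, Full Session, Strings Block, Brass Warm-up, Chamber Overdub, Rhythm Take, Chamber Rehearsal.
Full Session starts after Chamber Tracking ends; Chamber Tracking is clear from here.
Strings Block starts exactly when Full Session ends (back-to-back, no overlap); Full Session is clear from here.
Brass Warm-up starts after Strings Block ends; Strings Block is clear from here.
Chamber Overdub starts before Brass Warm-up ends → Brass Warm-up and Chamber Overdub overlap.
Rhythm Take starts after Brass Warm-up ends; Brass Warm-up is clear from here.
Rhythm Take starts after Chamber Overdub ends; Chamber Overdub is clear from here.
Chamber Rehearsal starts before Rhythm Take ends → Rhythm Take and Chamber Rehearsal overlap.
Overlapping pairs: Brass Warm-up & Chamber Overdub, Chamber Rehearsal & Rhythm Take — 2 in total.

2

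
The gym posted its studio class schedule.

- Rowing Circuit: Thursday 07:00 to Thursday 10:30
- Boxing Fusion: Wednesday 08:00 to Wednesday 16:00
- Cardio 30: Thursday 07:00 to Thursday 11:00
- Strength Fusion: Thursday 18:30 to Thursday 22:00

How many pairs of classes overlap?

1

Sorted by start: Boxing Fusion, Cardio 30, Rowing Circuit, Strength Fusion.
Cardio 30 starts after Boxing Fusion ends; Boxing Fusion is clear from here.
Rowing Circuit starts before Cardio 30 ends → Cardio 30 and Rowing Circuit overlap.
Strength Fusion starts after Cardio 30 ends.
Strength Fusion starts after Rowing Circuit ends.
Overlapping pairs: Cardio 30 & Rowing Circuit — 1 in total.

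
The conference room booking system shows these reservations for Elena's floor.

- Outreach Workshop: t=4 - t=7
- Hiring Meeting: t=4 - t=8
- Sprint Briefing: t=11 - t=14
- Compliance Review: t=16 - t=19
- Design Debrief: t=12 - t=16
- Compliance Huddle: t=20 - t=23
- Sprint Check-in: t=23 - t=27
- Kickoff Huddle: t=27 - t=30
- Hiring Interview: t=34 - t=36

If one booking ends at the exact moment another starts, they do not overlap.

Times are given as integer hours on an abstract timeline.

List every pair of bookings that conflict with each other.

Design Debrief & Sprint Briefing, Hiring Meeting & Outreach Workshop

Two intervals overlap when each starts before the other ends.
Sorted by start: Outreach Workshop, Hiring Meeting, Sprint Briefing, Design Debrief, Compliance Review, Compliance Huddle, Sprint Check-in, Kickoff Huddle, Hiring Interview.
Hiring Meeting starts before Outreach Workshop ends → Outreach Workshop and Hiring Meeting overlap.
Sprint Briefing starts after Outreach Workshop ends — done with Outreach Workshop.
Sprint Briefing starts after Hiring Meeting ends — done with Hiring Meeting.
Design Debrief starts before Sprint Briefing ends → Sprint Briefing and Design Debrief overlap.
Compliance Review starts after Sprint Briefing ends — done with Sprint Briefing.
Compliance Review starts exactly when Design Debrief ends (back-to-back, no overlap) — done with Design Debrief.
Compliance Huddle starts after Compliance Review ends — done with Compliance Review.
Sprint Check-in starts exactly when Compliance Huddle ends (back-to-back, no overlap) — done with Compliance Huddle.
Kickoff Huddle starts exactly when Sprint Check-in ends (back-to-back, no overlap) — done with Sprint Check-in.
Hiring Interview starts after Kickoff Huddle ends.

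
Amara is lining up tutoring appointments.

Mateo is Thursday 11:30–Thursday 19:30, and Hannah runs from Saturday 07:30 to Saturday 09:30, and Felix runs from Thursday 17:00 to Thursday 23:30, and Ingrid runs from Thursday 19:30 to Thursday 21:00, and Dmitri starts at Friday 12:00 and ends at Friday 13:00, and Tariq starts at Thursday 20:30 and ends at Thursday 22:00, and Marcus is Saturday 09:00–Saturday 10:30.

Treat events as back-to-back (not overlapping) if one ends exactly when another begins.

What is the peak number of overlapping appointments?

3

Sort all start/end points and keep a running count:
Thursday 11:30 start Mateo → 1
Thursday 17:00 start Felix → 2
Thursday 19:30 end Mateo → 1
Thursday 19:30 start Ingrid → 2
Thursday 20:30 start Tariq → 3
Thursday 21:00 end Ingrid → 2
Thursday 22:00 end Tariq → 1
Thursday 23:30 end Felix → 0
Friday 12:00 start Dmitri → 1
Friday 13:00 end Dmitri → 0
Saturday 07:30 start Hannah → 1
Saturday 09:00 start Marcus → 2
Saturday 09:30 end Hannah → 1
Saturday 10:30 end Marcus → 0
Peak is 3, at Thursday 20:30 (Felix, Ingrid, Tariq).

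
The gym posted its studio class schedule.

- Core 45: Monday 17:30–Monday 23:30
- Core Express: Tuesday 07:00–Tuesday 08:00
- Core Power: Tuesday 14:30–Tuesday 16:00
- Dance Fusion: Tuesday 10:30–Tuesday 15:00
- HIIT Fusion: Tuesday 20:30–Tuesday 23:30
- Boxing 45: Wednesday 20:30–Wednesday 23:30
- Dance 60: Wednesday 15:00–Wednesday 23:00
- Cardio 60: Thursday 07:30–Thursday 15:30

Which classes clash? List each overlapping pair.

Check each pair: they overlap iff neither finishes before the other starts.
Sorted by start: Core 45, Core Express, Dance Fusion, Core Power, HIIT Fusion, Dance 60, Boxing 45, Cardio 60.
Core Express starts after Core 45 ends; Core 45 is clear from here.
Dance Fusion starts after Core Express ends; Core Express is clear from here.
Core Power starts before Dance Fusion ends → Dance Fusion and Core Power overlap.
HIIT Fusion starts after Dance Fusion ends; Dance Fusion is clear from here.
HIIT Fusion starts after Core Power ends; Core Power is clear from here.
Dance 60 starts after HIIT Fusion ends; HIIT Fusion is clear from here.
Boxing 45 starts before Dance 60 ends → Dance 60 and Boxing 45 overlap.
Cardio 60 starts after Dance 60 ends.
Cardio 60 starts after Boxing 45 ends.

Boxing 45 & Dance 60, Core Power & Dance Fusion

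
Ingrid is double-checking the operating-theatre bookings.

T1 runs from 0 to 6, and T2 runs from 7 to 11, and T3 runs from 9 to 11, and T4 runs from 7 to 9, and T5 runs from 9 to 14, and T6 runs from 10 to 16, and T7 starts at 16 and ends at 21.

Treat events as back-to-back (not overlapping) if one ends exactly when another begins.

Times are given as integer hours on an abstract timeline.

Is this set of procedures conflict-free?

No

Sorted by start: T1, T2, T4, T3, T5, T6, T7.
T2 starts after T1 ends, so T1 has no further overlaps.
T4 starts before T2 ends → T2 and T4 overlap.
That's a conflict, so the schedule is not conflict-free.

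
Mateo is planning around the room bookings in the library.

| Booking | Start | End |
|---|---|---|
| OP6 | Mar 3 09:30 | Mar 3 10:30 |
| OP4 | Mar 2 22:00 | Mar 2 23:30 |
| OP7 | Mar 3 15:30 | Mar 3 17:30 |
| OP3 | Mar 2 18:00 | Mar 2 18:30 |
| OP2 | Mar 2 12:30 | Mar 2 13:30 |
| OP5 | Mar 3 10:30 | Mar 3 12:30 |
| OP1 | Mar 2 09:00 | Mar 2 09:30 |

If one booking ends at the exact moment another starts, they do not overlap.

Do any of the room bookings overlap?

Two intervals overlap when each starts before the other ends.
Sorted by start: OP1, OP2, OP3, OP4, OP6, OP5, OP7.
OP2 starts after OP1 ends — done with OP1.
OP3 starts after OP2 ends — done with OP2.
OP4 starts after OP3 ends — done with OP3.
OP6 starts after OP4 ends — done with OP4.
OP5 starts exactly when OP6 ends (back-to-back, no overlap) — done with OP6.
OP7 starts after OP5 ends.
Every pair is clear; the schedule has no overlaps.

No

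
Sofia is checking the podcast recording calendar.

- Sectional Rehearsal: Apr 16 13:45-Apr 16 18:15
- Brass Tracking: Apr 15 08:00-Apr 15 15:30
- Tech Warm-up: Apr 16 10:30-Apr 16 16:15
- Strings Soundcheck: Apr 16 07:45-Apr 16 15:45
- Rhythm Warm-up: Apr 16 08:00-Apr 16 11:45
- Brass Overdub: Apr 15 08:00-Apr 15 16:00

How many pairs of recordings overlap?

Sorted by start: Brass Tracking, Brass Overdub, Strings Soundcheck, Rhythm Warm-up, Tech Warm-up, Sectional Rehearsal.
Brass Overdub starts before Brass Tracking ends → Brass Tracking and Brass Overdub overlap.
Strings Soundcheck starts after Brass Tracking ends, so nothing later overlaps Brass Tracking either.
Strings Soundcheck starts after Brass Overdub ends, so nothing later overlaps Brass Overdub either.
Rhythm Warm-up starts before Strings Soundcheck ends → Strings Soundcheck and Rhythm Warm-up overlap.
Tech Warm-up starts before Strings Soundcheck ends → Strings Soundcheck and Tech Warm-up overlap.
Sectional Rehearsal starts before Strings Soundcheck ends → Strings Soundcheck and Sectional Rehearsal overlap.
Tech Warm-up starts before Rhythm Warm-up ends → Rhythm Warm-up and Tech Warm-up overlap.
Sectional Rehearsal starts after Rhythm Warm-up ends.
Sectional Rehearsal starts before Tech Warm-up ends → Tech Warm-up and Sectional Rehearsal overlap.
Overlapping pairs: Brass Overdub & Brass Tracking, Rhythm Warm-up & Strings Soundcheck, Rhythm Warm-up & Tech Warm-up, Sectional Rehearsal & Strings Soundcheck, Sectional Rehearsal & Tech Warm-up, Strings Soundcheck & Tech Warm-up — 6 in total.

6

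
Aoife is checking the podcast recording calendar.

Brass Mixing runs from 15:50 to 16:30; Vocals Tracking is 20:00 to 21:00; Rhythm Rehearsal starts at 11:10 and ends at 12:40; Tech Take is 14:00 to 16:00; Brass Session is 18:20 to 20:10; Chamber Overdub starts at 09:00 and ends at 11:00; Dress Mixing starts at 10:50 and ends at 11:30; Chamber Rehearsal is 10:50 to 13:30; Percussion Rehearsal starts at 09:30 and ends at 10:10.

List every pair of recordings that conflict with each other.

Sorted by start: Chamber Overdub, Percussion Rehearsal, Dress Mixing, Chamber Rehearsal, Rhythm Rehearsal, Tech Take, Brass Mixing, Brass Session, Vocals Tracking.
Percussion Rehearsal starts before Chamber Overdub ends → Chamber Overdub and Percussion Rehearsal overlap.
Dress Mixing starts before Chamber Overdub ends → Chamber Overdub and Dress Mixing overlap.
Chamber Rehearsal starts before Chamber Overdub ends → Chamber Overdub and Chamber Rehearsal overlap.
Rhythm Rehearsal starts after Chamber Overdub ends, so Chamber Overdub has no further overlaps.
Dress Mixing starts after Percussion Rehearsal ends, so Percussion Rehearsal has no further overlaps.
Chamber Rehearsal starts before Dress Mixing ends → Dress Mixing and Chamber Rehearsal overlap.
Rhythm Rehearsal starts before Dress Mixing ends → Dress Mixing and Rhythm Rehearsal overlap.
Tech Take starts after Dress Mixing ends, so Dress Mixing has no further overlaps.
Rhythm Rehearsal starts before Chamber Rehearsal ends → Chamber Rehearsal and Rhythm Rehearsal overlap.
Tech Take starts after Chamber Rehearsal ends, so Chamber Rehearsal has no further overlaps.
Tech Take starts after Rhythm Rehearsal ends, so Rhythm Rehearsal has no further overlaps.
Brass Mixing starts before Tech Take ends → Tech Take and Brass Mixing overlap.
Brass Session starts after Tech Take ends, so Tech Take has no further overlaps.
Brass Session starts after Brass Mixing ends, so Brass Mixing has no further overlaps.
Vocals Tracking starts before Brass Session ends → Brass Session and Vocals Tracking overlap.

Brass Mixing & Tech Take, Brass Session & Vocals Tracking, Chamber Overdub & Chamber Rehearsal, Chamber Overdub & Dress Mixing, Chamber Overdub & Percussion Rehearsal, Chamber Rehearsal & Dress Mixing, Chamber Rehearsal & Rhythm Rehearsal, Dress Mixing & Rhythm Rehearsal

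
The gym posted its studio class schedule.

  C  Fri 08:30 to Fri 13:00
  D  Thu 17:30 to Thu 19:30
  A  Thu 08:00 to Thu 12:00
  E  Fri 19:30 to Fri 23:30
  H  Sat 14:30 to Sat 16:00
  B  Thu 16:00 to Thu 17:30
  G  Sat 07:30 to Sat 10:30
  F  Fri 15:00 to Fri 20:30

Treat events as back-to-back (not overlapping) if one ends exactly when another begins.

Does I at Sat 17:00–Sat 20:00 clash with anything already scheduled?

No — it doesn't clash with anything

A: ends Thu 12:00 at or before I starts Sat 17:00 → clear.
B: ends Thu 17:30 at or before I starts Sat 17:00 → clear.
D: ends Thu 19:30 at or before I starts Sat 17:00 → clear.
C: ends Fri 13:00 at or before I starts Sat 17:00 → clear.
F: ends Fri 20:30 at or before I starts Sat 17:00 → clear.
E: ends Fri 23:30 at or before I starts Sat 17:00 → clear.
G: ends Sat 10:30 at or before I starts Sat 17:00 → clear.
H: ends Sat 16:00 at or before I starts Sat 17:00 → clear.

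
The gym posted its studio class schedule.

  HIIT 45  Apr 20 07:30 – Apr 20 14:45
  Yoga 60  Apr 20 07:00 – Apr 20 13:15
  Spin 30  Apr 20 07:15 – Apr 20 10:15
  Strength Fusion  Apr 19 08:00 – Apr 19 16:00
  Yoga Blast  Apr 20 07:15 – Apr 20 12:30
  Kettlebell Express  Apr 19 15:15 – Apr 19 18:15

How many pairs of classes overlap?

Sorted by start: Strength Fusion, Kettlebell Express, Yoga 60, Yoga Blast, Spin 30, HIIT 45.
Kettlebell Express starts before Strength Fusion ends → Strength Fusion and Kettlebell Express overlap.
Yoga 60 starts after Strength Fusion ends, so Strength Fusion has no further overlaps.
Yoga 60 starts after Kettlebell Express ends, so Kettlebell Express has no further overlaps.
Yoga Blast starts before Yoga 60 ends → Yoga 60 and Yoga Blast overlap.
Spin 30 starts before Yoga 60 ends → Yoga 60 and Spin 30 overlap.
HIIT 45 starts before Yoga 60 ends → Yoga 60 and HIIT 45 overlap.
Spin 30 starts before Yoga Blast ends → Yoga Blast and Spin 30 overlap.
HIIT 45 starts before Yoga Blast ends → Yoga Blast and HIIT 45 overlap.
HIIT 45 starts before Spin 30 ends → Spin 30 and HIIT 45 overlap.
Overlapping pairs: HIIT 45 & Spin 30, HIIT 45 & Yoga 60, HIIT 45 & Yoga Blast, Kettlebell Express & Strength Fusion, Spin 30 & Yoga 60, Spin 30 & Yoga Blast, Yoga 60 & Yoga Blast — 7 in total.

7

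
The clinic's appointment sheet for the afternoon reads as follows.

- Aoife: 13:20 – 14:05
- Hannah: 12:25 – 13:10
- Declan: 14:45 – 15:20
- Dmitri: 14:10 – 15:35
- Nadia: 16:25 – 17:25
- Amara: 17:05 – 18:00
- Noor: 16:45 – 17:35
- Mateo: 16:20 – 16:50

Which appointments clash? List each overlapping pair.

Amara & Nadia, Amara & Noor, Declan & Dmitri, Mateo & Nadia, Mateo & Noor, Nadia & Noor

Sorted by start: Hannah, Aoife, Dmitri, Declan, Mateo, Nadia, Noor, Amara.
Aoife starts after Hannah ends, so Hannah has no further overlaps.
Dmitri starts after Aoife ends, so Aoife has no further overlaps.
Declan starts before Dmitri ends → Dmitri and Declan overlap.
Mateo starts after Dmitri ends, so Dmitri has no further overlaps.
Mateo starts after Declan ends, so Declan has no further overlaps.
Nadia starts before Mateo ends → Mateo and Nadia overlap.
Noor starts before Mateo ends → Mateo and Noor overlap.
Amara starts after Mateo ends.
Noor starts before Nadia ends → Nadia and Noor overlap.
Amara starts before Nadia ends → Nadia and Amara overlap.
Amara starts before Noor ends → Noor and Amara overlap.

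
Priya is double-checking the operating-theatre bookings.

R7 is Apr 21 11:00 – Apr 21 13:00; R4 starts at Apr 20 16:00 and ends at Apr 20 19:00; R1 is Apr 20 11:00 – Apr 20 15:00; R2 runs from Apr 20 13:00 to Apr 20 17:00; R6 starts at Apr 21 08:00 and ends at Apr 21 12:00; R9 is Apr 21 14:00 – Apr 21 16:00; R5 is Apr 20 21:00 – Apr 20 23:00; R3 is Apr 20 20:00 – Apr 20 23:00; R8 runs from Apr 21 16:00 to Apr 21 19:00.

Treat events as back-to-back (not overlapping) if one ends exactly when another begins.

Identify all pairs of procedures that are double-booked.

Sorted by start: R1, R2, R4, R3, R5, R6, R7, R9, R8.
R2 starts before R1 ends → R1 and R2 overlap.
R4 starts after R1 ends — done with R1.
R4 starts before R2 ends → R2 and R4 overlap.
R3 starts after R2 ends — done with R2.
R3 starts after R4 ends — done with R4.
R5 starts before R3 ends → R3 and R5 overlap.
R6 starts after R3 ends — done with R3.
R6 starts after R5 ends — done with R5.
R7 starts before R6 ends → R6 and R7 overlap.
R9 starts after R6 ends — done with R6.
R9 starts after R7 ends — done with R7.
R8 starts exactly when R9 ends (back-to-back, no overlap).

R1 & R2, R2 & R4, R3 & R5, R6 & R7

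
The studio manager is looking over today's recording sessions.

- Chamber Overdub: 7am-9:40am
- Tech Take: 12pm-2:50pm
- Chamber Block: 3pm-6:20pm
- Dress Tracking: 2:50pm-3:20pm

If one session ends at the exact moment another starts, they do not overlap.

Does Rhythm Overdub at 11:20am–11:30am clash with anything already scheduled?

No — it doesn't clash with anything

Chamber Overdub: ends 9:40am at or before Rhythm Overdub starts 11:20am → clear.
Tech Take: starts 12pm at or after Rhythm Overdub ends 11:30am → clear.
Dress Tracking: starts 2:50pm at or after Rhythm Overdub ends 11:30am → clear.
Chamber Block: starts 3pm at or after Rhythm Overdub ends 11:30am → clear.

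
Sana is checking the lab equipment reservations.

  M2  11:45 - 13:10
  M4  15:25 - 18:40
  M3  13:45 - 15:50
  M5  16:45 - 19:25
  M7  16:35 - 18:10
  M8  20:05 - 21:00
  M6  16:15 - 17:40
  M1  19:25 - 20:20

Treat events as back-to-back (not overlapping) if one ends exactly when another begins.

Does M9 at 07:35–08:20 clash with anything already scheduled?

M2: starts 11:45 at or after M9 ends 08:20 → clear.
M3: starts 13:45 at or after M9 ends 08:20 → clear.
M4: starts 15:25 at or after M9 ends 08:20 → clear.
M6: starts 16:15 at or after M9 ends 08:20 → clear.
M7: starts 16:35 at or after M9 ends 08:20 → clear.
M5: starts 16:45 at or after M9 ends 08:20 → clear.
M1: starts 19:25 at or after M9 ends 08:20 → clear.
M8: starts 20:05 at or after M9 ends 08:20 → clear.

No — it doesn't clash with anything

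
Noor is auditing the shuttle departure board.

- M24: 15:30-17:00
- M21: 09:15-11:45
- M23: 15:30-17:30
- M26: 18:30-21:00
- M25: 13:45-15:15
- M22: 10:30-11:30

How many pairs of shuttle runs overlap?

Sorted by start: M21, M22, M25, M23, M24, M26.
M22 starts before M21 ends → M21 and M22 overlap.
M25 starts after M21 ends, so M21 has no further overlaps.
M25 starts after M22 ends, so M22 has no further overlaps.
M23 starts after M25 ends, so M25 has no further overlaps.
M24 starts before M23 ends → M23 and M24 overlap.
M26 starts after M23 ends.
M26 starts after M24 ends.
Overlapping pairs: M21 & M22, M23 & M24 — 2 in total.

2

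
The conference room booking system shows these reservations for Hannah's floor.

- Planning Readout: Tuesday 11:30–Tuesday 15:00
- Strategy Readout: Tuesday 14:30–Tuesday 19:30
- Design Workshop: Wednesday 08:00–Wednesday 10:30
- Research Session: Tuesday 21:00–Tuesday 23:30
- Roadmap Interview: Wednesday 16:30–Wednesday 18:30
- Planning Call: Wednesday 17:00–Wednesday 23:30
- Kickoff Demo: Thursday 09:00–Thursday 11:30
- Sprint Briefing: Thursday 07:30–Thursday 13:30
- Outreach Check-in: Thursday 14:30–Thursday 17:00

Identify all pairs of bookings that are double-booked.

Kickoff Demo & Sprint Briefing, Planning Call & Roadmap Interview, Planning Readout & Strategy Readout

Sorted by start: Planning Readout, Strategy Readout, Research Session, Design Workshop, Roadmap Interview, Planning Call, Sprint Briefing, Kickoff Demo, Outreach Check-in.
Strategy Readout starts before Planning Readout ends → Planning Readout and Strategy Readout overlap.
Research Session starts after Planning Readout ends, so Planning Readout has no further overlaps.
Research Session starts after Strategy Readout ends, so Strategy Readout has no further overlaps.
Design Workshop starts after Research Session ends, so Research Session has no further overlaps.
Roadmap Interview starts after Design Workshop ends, so Design Workshop has no further overlaps.
Planning Call starts before Roadmap Interview ends → Roadmap Interview and Planning Call overlap.
Sprint Briefing starts after Roadmap Interview ends, so Roadmap Interview has no further overlaps.
Sprint Briefing starts after Planning Call ends, so Planning Call has no further overlaps.
Kickoff Demo starts before Sprint Briefing ends → Sprint Briefing and Kickoff Demo overlap.
Outreach Check-in starts after Sprint Briefing ends.
Outreach Check-in starts after Kickoff Demo ends.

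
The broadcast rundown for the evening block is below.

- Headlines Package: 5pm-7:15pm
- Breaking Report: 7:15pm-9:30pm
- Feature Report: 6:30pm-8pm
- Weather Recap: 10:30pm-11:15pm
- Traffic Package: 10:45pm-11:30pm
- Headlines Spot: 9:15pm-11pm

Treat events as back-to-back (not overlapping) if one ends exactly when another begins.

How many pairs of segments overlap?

Two intervals overlap when each starts before the other ends.
Sorted by start: Headlines Package, Feature Report, Breaking Report, Headlines Spot, Weather Recap, Traffic Package.
Feature Report starts before Headlines Package ends → Headlines Package and Feature Report overlap.
Breaking Report starts exactly when Headlines Package ends (back-to-back, no overlap) — done with Headlines Package.
Breaking Report starts before Feature Report ends → Feature Report and Breaking Report overlap.
Headlines Spot starts after Feature Report ends — done with Feature Report.
Headlines Spot starts before Breaking Report ends → Breaking Report and Headlines Spot overlap.
Weather Recap starts after Breaking Report ends — done with Breaking Report.
Weather Recap starts before Headlines Spot ends → Headlines Spot and Weather Recap overlap.
Traffic Package starts before Headlines Spot ends → Headlines Spot and Traffic Package overlap.
Traffic Package starts before Weather Recap ends → Weather Recap and Traffic Package overlap.
Overlapping pairs: Breaking Report & Feature Report, Breaking Report & Headlines Spot, Feature Report & Headlines Package, Headlines Spot & Traffic Package, Headlines Spot & Weather Recap, Traffic Package & Weather Recap — 6 in total.

6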